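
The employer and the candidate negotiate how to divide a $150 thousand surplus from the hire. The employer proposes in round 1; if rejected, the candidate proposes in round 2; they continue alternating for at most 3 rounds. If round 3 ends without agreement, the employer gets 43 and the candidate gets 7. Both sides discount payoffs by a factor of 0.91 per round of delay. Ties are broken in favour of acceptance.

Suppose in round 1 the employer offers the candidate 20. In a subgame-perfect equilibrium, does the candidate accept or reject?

Accept

Work out the candidate's continuation value if the offer is rejected.
Round 3 (the employer proposes): the candidate gets 7 if talks fail, so the employer offers 7 and keeps 143.
Round 2 (the candidate proposes): the employer can get 143 next round, worth 0.91 × 143 = 130.13 now; the candidate offers that and keeps 19.87.
So by rejecting in round 1, the candidate gets 19.87 next round, worth 0.91 × 19.87 = 18.0817 now.
Offer 20 ≥ 18.0817, so the candidate accepts.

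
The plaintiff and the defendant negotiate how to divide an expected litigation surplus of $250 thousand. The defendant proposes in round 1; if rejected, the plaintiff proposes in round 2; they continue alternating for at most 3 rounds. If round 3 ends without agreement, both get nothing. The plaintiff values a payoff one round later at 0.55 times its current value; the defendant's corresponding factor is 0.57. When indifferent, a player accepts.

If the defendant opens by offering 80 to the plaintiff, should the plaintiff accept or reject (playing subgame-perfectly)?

Work out the plaintiff's continuation value if the offer is rejected.
Round 3 (the defendant proposes): rejection yields 0 for the plaintiff; the defendant offers 0 and keeps 250.
Round 2 (the plaintiff proposes): the defendant can get 250 next round, worth 0.57 × 250 = 142.5 now, so the plaintiff offers 142.5, keeping 107.5.
So by rejecting in round 1, the plaintiff gets 107.5 next round, worth 0.55 × 107.5 = 59.125 now.
Offer 80 ≥ 59.125, so the plaintiff accepts.

Accept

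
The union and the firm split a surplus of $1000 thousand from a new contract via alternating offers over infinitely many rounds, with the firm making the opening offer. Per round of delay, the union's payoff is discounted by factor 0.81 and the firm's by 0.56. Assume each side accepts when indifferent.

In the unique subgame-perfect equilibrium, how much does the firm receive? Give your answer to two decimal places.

In a stationary SPE each proposer offers the other exactly their discounted continuation value.
If the firm keeps x when proposing and the union keeps y when proposing, then x = 1000 − 0.81y and y = 1000 − 0.56x.
Solving: x = 1000(1 − 0.81) / (1 − 0.56·0.81) = 190 / 0.5464 ≈ 347.7306.
The union gets 1000 − 347.7306 ≈ 652.2694.

347.73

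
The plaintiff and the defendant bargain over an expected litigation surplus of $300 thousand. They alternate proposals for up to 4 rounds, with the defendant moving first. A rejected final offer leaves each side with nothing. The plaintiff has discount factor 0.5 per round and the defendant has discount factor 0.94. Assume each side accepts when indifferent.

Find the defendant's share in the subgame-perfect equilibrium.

220.5

Round 4 (the plaintiff proposes): rejection yields 0 for the defendant; the plaintiff offers 0 and keeps 300.
Round 3 (the defendant proposes): the plaintiff can get 300 next round, worth 0.5 × 300 = 150 now, so the defendant offers 150, keeping 150.
Round 2 (the plaintiff proposes): the defendant can get 150 next round, worth 0.94 × 150 = 141 now; the plaintiff offers that and keeps 159.
Round 1 (the defendant proposes): the plaintiff can get 159 next round, worth 0.5 × 159 = 79.5 now. The defendant offers 79.5 and keeps 300 − 79.5 = 220.5.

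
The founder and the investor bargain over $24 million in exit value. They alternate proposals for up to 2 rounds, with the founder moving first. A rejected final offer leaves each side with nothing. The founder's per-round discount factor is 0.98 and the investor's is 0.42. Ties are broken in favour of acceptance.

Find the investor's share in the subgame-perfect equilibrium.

Round 2 (the investor proposes): the founder will accept anything ≥ 0, so the investor offers 0 and keeps 24.
Round 1 (the founder proposes): the investor can get 24 next round, worth 0.42 × 24 = 10.08 now. The founder offers 10.08 and keeps 24 − 10.08 = 13.92.

10.08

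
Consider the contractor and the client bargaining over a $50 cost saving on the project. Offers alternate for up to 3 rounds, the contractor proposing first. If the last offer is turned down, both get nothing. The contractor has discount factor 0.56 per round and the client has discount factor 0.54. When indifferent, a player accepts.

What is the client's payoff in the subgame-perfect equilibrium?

11.88

Solve by backward induction from round 3.
Round 3 (the contractor proposes): rejection yields 0 for the client; the contractor offers 0 and keeps 50.
Round 2 (the client proposes): the contractor can get 50 next round, worth 0.56 × 50 = 28 now. The client offers 28 and keeps 50 − 28 = 22.
Round 1 (the contractor proposes): the client can get 22 next round, worth 0.54 × 22 = 11.88 now. The contractor offers 11.88 and keeps 50 − 11.88 = 38.12.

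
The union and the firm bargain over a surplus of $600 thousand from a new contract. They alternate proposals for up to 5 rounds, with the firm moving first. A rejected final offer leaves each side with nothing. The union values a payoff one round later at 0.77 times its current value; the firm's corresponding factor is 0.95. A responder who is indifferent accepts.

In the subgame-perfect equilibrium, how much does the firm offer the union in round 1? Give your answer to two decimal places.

40.00

Round 5 (the firm proposes): rejection yields 0 for the union; the firm offers 0 and keeps 600.
Round 4 (the union proposes): the firm can get 600 next round, worth 0.95 × 600 = 570 now; the union offers that and keeps 30.
Round 3 (the firm proposes): the union can get 30 next round, worth 0.77 × 30 = 23.1 now. The firm offers 23.1 and keeps 600 − 23.1 = 576.9.
Round 2 (the union proposes): the firm can get 576.9 next round, worth 0.95 × 576.9 = 548.055 now; the union offers that and keeps 51.945.
Round 1 (the firm proposes): the union can get 51.945 next round, worth 0.77 × 51.945 = 39.99765 now. The firm offers 39.99765 and keeps 600 − 39.99765 = 560.00235.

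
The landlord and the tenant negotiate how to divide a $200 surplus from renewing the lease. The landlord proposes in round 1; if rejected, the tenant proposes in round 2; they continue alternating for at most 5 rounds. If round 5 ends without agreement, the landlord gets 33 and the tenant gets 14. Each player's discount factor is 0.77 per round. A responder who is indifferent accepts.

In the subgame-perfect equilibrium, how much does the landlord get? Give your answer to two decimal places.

Round 5 (the landlord proposes): the tenant gets 14 if talks fail, so the landlord offers 14 and keeps 186.
Round 4 (the tenant proposes): the landlord can get 186 next round, worth 0.77 × 186 = 143.22 now, so the tenant offers 143.22, keeping 56.78.
Round 3 (the landlord proposes): the tenant can get 56.78 next round, worth 0.77 × 56.78 = 43.7206 now, so the landlord offers 43.7206, keeping 156.2794.
Round 2 (the tenant proposes): the landlord can get 156.2794 next round, worth 0.77 × 156.2794 = 120.335138 now. The tenant offers 120.335138 and keeps 200 − 120.335138 = 79.664862.
Round 1 (the landlord proposes): the tenant can get 79.664862 next round, worth 0.77 × 79.664862 = 61.34194374 now. The landlord offers 61.34194374 and keeps 200 − 61.34194374 = 138.65805626.

138.66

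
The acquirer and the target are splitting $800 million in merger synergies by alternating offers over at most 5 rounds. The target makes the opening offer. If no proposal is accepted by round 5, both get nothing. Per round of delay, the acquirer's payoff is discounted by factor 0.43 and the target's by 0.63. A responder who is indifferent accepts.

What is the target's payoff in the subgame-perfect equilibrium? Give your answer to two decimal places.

Round 5 (the target proposes): rejection yields 0 for the acquirer; the target offers 0 and keeps 800.
Round 4 (the acquirer proposes): the target can get 800 next round, worth 0.63 × 800 = 504 now; the acquirer offers that and keeps 296.
Round 3 (the target proposes): the acquirer can get 296 next round, worth 0.43 × 296 = 127.28 now; the target offers that and keeps 672.72.
Round 2 (the acquirer proposes): the target can get 672.72 next round, worth 0.63 × 672.72 = 423.8136 now. The acquirer offers 423.8136 and keeps 800 − 423.8136 = 376.1864.
Round 1 (the target proposes): the acquirer can get 376.1864 next round, worth 0.43 × 376.1864 = 161.760152 now, so the target offers 161.760152, keeping 638.239848.

638.24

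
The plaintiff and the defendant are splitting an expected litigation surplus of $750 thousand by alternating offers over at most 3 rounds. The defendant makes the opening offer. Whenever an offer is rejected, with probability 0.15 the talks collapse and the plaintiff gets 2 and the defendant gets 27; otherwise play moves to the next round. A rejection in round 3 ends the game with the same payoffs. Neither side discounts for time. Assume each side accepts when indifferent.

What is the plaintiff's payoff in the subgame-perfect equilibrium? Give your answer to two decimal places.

93.93

Round 3 (the defendant proposes): the plaintiff gets 2 if talks fail, so the defendant offers 2 and keeps 748.
Round 2 (the plaintiff proposes): rejecting gives the defendant an expected 0.85 × 748 + 0.15 × 27 = 639.85; the plaintiff offers that and keeps 110.15.
Round 1 (the defendant proposes): rejecting gives the plaintiff an expected 0.85 × 110.15 + 0.15 × 2 = 93.9275. The defendant offers 93.9275 and keeps 750 − 93.9275 = 656.0725.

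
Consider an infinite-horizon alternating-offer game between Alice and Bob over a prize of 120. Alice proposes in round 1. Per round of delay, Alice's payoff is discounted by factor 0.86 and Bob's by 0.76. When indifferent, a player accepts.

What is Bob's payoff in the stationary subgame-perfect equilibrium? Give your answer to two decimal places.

36.86

Let x be Alice's share when Alice proposes and y be Bob's share when Bob proposes.
Bob accepts iff offered ≥ 0.76·y, so x = 120 − 0.76y. Symmetrically y = 120 − 0.86x.
Substituting: x = 120 − 0.76(120 − 0.86x), giving x(1 − 0.86·0.76) = 120(1 − 0.76).
So x = 120 × 0.24 / 0.3464 ≈ 83.1409, and Bob receives 120 − x ≈ 36.8591.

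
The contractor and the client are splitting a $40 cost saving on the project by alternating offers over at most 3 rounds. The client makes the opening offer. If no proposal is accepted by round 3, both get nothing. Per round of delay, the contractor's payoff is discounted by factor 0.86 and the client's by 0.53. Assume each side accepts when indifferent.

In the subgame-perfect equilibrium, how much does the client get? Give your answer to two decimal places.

Round 3 (the client proposes): the contractor will accept anything ≥ 0, so the client offers 0 and keeps 40.
Round 2 (the contractor proposes): the client can get 40 next round, worth 0.53 × 40 = 21.2 now, so the contractor offers 21.2, keeping 18.8.
Round 1 (the client proposes): the contractor can get 18.8 next round, worth 0.86 × 18.8 = 16.168 now; the client offers that and keeps 23.832.

23.83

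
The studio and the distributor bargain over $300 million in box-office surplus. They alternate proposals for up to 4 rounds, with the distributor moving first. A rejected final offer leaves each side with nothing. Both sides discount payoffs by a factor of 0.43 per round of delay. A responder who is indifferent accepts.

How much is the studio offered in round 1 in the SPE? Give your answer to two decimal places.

Round 4 (the studio proposes): rejection yields 0 for the distributor; the studio offers 0 and keeps 300.
Round 3 (the distributor proposes): the studio can get 300 next round, worth 0.43 × 300 = 129 now, so the distributor offers 129, keeping 171.
Round 2 (the studio proposes): the distributor can get 171 next round, worth 0.43 × 171 = 73.53 now; the studio offers that and keeps 226.47.
Round 1 (the distributor proposes): the studio can get 226.47 next round, worth 0.43 × 226.47 = 97.3821 now; the distributor offers that and keeps 202.6179.

97.38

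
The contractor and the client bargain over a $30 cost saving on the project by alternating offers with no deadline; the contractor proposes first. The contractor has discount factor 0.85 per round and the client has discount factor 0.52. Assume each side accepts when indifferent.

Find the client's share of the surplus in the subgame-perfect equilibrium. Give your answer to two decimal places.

4.19

Let x be the contractor's share when the contractor proposes and y be the client's share when the client proposes.
The client accepts iff offered ≥ 0.52·y, so x = 30 − 0.52y. Symmetrically y = 30 − 0.85x.
Substituting: x = 30 − 0.52(30 − 0.85x), giving x(1 − 0.85·0.52) = 30(1 − 0.52).
So x = 30 × 0.48 / 0.558 ≈ 25.8065, and the client receives 30 − x ≈ 4.1935.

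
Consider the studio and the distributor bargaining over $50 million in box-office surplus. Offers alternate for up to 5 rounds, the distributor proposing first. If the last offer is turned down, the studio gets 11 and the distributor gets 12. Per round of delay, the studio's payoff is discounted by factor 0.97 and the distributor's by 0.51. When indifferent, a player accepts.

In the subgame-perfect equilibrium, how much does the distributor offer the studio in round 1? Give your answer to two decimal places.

Round 5 (the distributor proposes): the studio gets 11 if talks fail, so the distributor offers 11 and keeps 39.
Round 4 (the studio proposes): the distributor can get 39 next round, worth 0.51 × 39 = 19.89 now. The studio offers 19.89 and keeps 50 − 19.89 = 30.11.
Round 3 (the distributor proposes): the studio can get 30.11 next round, worth 0.97 × 30.11 = 29.2067 now, so the distributor offers 29.2067, keeping 20.7933.
Round 2 (the studio proposes): the distributor can get 20.7933 next round, worth 0.51 × 20.7933 = 10.604583 now, so the studio offers 10.604583, keeping 39.395417.
Round 1 (the distributor proposes): the studio can get 39.395417 next round, worth 0.97 × 39.395417 = 38.21355449 now; the distributor offers that and keeps 11.78644551.

38.21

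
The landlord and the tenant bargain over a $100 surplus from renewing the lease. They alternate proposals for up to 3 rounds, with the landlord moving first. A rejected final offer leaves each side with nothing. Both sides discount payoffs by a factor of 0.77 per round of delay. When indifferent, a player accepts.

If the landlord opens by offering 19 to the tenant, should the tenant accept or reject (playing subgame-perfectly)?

Accept

Round 3 (the landlord proposes): rejection yields 0 for the tenant; the landlord offers 0 and keeps 100.
Round 2 (the tenant proposes): the landlord can get 100 next round, worth 0.77 × 100 = 77 now, so the tenant offers 77, keeping 23.
So by rejecting in round 1, the tenant gets 23 next round, worth 0.77 × 23 = 17.71 now.
Offer 19 ≥ 17.71, so the tenant accepts.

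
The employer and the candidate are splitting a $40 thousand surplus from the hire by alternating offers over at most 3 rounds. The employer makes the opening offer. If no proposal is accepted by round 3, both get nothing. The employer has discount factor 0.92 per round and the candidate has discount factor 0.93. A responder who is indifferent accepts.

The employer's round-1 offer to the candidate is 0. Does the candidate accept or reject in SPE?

Reject

Round 3 (the employer proposes): the candidate will accept anything ≥ 0, so the employer offers 0 and keeps 40.
Round 2 (the candidate proposes): the employer can get 40 next round, worth 0.92 × 40 = 36.8 now, so the candidate offers 36.8, keeping 3.2.
So by rejecting in round 1, the candidate gets 3.2 next round, worth 0.93 × 3.2 = 2.976 now.
Offer 0 < 2.976, so the candidate rejects.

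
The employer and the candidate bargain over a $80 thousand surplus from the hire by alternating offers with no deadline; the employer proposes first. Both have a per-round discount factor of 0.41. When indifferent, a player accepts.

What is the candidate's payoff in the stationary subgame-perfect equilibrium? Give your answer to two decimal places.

In a stationary SPE each proposer offers the other exactly their discounted continuation value.
If the employer keeps x when proposing and the candidate keeps y when proposing, then x = 80 − 0.41y and y = 80 − 0.41x.
Solving: x = 80(1 − 0.41) / (1 − 0.41·0.41) = 47.2 / 0.8319 ≈ 56.7376.
The candidate gets 80 − 56.7376 ≈ 23.2624.

23.26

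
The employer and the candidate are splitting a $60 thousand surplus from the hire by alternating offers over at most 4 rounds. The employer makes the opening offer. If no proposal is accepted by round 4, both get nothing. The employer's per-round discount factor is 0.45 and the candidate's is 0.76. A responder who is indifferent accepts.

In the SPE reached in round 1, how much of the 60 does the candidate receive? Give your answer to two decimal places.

40.68

Round 4 (the candidate proposes): rejection yields 0 for the employer; the candidate offers 0 and keeps 60.
Round 3 (the employer proposes): the candidate can get 60 next round, worth 0.76 × 60 = 45.6 now. The employer offers 45.6 and keeps 60 − 45.6 = 14.4.
Round 2 (the candidate proposes): the employer can get 14.4 next round, worth 0.45 × 14.4 = 6.48 now; the candidate offers that and keeps 53.52.
Round 1 (the employer proposes): the candidate can get 53.52 next round, worth 0.76 × 53.52 = 40.6752 now. The employer offers 40.6752 and keeps 60 − 40.6752 = 19.3248.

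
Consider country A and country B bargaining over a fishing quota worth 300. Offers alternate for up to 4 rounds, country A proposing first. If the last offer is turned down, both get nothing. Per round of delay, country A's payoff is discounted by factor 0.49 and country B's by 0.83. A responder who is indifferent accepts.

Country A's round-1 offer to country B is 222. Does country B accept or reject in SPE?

Reject

Round 4 (country B proposes): country A will accept anything ≥ 0, so country B offers 0 and keeps 300.
Round 3 (country A proposes): country B can get 300 next round, worth 0.83 × 300 = 249 now. Country A offers 249 and keeps 300 − 249 = 51.
Round 2 (country B proposes): country A can get 51 next round, worth 0.49 × 51 = 24.99 now. Country B offers 24.99 and keeps 300 − 24.99 = 275.01.
So by rejecting in round 1, country B gets 275.01 next round, worth 0.83 × 275.01 = 228.2583 now.
Offer 222 < 228.2583, so country B rejects.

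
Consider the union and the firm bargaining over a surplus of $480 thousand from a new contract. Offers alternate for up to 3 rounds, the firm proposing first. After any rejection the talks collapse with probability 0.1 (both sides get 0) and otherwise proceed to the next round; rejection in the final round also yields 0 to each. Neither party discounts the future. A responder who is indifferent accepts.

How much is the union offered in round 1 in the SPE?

43.2

Round 3 (the firm proposes): rejection yields 0 for the union; the firm offers 0 and keeps 480.
Round 2 (the union proposes): rejecting gives the firm an expected 0.9 × 480 = 432; the union offers that and keeps 48.
Round 1 (the firm proposes): rejecting gives the union an expected 0.9 × 48 = 43.2, so the firm offers 43.2, keeping 436.8.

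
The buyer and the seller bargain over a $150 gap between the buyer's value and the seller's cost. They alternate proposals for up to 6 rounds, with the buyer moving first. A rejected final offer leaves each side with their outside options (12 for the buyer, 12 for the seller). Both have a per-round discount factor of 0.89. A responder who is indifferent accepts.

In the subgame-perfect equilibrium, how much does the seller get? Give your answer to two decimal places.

Round 6 (the seller proposes): the buyer gets 12 if talks fail, so the seller offers 12 and keeps 138.
Round 5 (the buyer proposes): the seller can get 138 next round, worth 0.89 × 138 = 122.82 now; the buyer offers that and keeps 27.18.
Round 4 (the seller proposes): the buyer can get 27.18 next round, worth 0.89 × 27.18 = 24.1902 now. The seller offers 24.1902 and keeps 150 − 24.1902 = 125.8098.
Round 3 (the buyer proposes): the seller can get 125.8098 next round, worth 0.89 × 125.8098 = 111.970722 now; the buyer offers that and keeps 38.029278.
Round 2 (the seller proposes): the buyer can get 38.029278 next round, worth 0.89 × 38.029278 = 33.84605742 now. The seller offers 33.84605742 and keeps 150 − 33.84605742 = 116.15394258.
Round 1 (the buyer proposes): the seller can get 116.15394258 next round, worth 0.89 × 116.15394258 = 103.3770088962 now; the buyer offers that and keeps 46.6229911038.

103.38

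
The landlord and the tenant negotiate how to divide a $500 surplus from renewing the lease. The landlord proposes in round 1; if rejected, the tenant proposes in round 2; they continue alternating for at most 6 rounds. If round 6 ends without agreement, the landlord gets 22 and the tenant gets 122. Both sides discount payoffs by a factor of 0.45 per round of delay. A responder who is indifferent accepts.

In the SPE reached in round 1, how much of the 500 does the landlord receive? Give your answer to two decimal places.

342.37

Work backward from the last round.
Round 6 (the tenant proposes): the landlord gets 22 if talks fail, so the tenant offers 22 and keeps 478.
Round 5 (the landlord proposes): the tenant can get 478 next round, worth 0.45 × 478 = 215.1 now. The landlord offers 215.1 and keeps 500 − 215.1 = 284.9.
Round 4 (the tenant proposes): the landlord can get 284.9 next round, worth 0.45 × 284.9 = 128.205 now. The tenant offers 128.205 and keeps 500 − 128.205 = 371.795.
Round 3 (the landlord proposes): the tenant can get 371.795 next round, worth 0.45 × 371.795 = 167.30775 now. The landlord offers 167.30775 and keeps 500 − 167.30775 = 332.69225.
Round 2 (the tenant proposes): the landlord can get 332.69225 next round, worth 0.45 × 332.69225 = 149.7115125 now. The tenant offers 149.7115125 and keeps 500 − 149.7115125 = 350.2884875.
Round 1 (the landlord proposes): the tenant can get 350.2884875 next round, worth 0.45 × 350.2884875 = 157.629819375 now. The landlord offers 157.629819375 and keeps 500 − 157.629819375 = 342.370180625.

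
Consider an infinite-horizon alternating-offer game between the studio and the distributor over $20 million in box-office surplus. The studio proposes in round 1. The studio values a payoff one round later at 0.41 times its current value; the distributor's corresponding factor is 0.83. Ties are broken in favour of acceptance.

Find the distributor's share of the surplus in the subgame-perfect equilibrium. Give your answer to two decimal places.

When the studio proposes, the distributor accepts any offer worth at least 0.83 times what the distributor would get by proposing next round; and vice versa.
This gives x = 20 − 0.83y and y = 20 − 0.41x, where x and y are each side's share when it proposes.
Hence (1 − 0.83·0.41)x = 20(1 − 0.83), i.e. 0.6597·x = 3.4.
x ≈ 5.1539; the distributor's share is 20 − x ≈ 14.8461.

14.85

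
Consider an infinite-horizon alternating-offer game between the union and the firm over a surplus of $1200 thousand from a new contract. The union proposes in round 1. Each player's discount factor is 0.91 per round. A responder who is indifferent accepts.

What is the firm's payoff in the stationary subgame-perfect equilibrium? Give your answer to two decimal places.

When the union proposes, the firm accepts any offer worth at least 0.91 times what the firm would get by proposing next round; and vice versa.
This gives x = 1200 − 0.91y and y = 1200 − 0.91x, where x and y are each side's share when it proposes.
Hence (1 − 0.91·0.91)x = 1200(1 − 0.91), i.e. 0.1719·x = 108.
x ≈ 628.2723; the firm's share is 1200 − x ≈ 571.7277.

571.73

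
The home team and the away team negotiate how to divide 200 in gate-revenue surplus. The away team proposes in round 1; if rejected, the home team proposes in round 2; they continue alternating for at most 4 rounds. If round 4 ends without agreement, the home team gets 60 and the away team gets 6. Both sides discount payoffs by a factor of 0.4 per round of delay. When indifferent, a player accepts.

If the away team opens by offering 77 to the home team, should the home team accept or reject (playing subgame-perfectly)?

Work out the home team's continuation value if the offer is rejected.
Round 4 (the home team proposes): the away team gets 6 if talks fail, so the home team offers 6 and keeps 194.
Round 3 (the away team proposes): the home team can get 194 next round, worth 0.4 × 194 = 77.6 now; the away team offers that and keeps 122.4.
Round 2 (the home team proposes): the away team can get 122.4 next round, worth 0.4 × 122.4 = 48.96 now. The home team offers 48.96 and keeps 200 − 48.96 = 151.04.
So by rejecting in round 1, the home team gets 151.04 next round, worth 0.4 × 151.04 = 60.416 now.
Offer 77 ≥ 60.416, so the home team accepts.

Accept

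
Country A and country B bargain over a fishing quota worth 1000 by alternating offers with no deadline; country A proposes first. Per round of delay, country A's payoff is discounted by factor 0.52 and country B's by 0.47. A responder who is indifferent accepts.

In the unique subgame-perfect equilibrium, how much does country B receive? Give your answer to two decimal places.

In a stationary SPE each proposer offers the other exactly their discounted continuation value.
If country A keeps x when proposing and country B keeps y when proposing, then x = 1000 − 0.47y and y = 1000 − 0.52x.
Solving: x = 1000(1 − 0.47) / (1 − 0.52·0.47) = 530 / 0.7556 ≈ 701.4293.
Country B gets 1000 − 701.4293 ≈ 298.5707.

298.57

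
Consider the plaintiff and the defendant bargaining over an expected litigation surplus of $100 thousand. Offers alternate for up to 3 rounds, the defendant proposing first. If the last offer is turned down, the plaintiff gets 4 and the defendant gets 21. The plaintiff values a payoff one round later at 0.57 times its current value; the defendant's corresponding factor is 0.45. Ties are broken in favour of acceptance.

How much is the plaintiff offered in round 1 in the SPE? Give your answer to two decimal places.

Round 3 (the defendant proposes): the plaintiff gets 4 if talks fail, so the defendant offers 4 and keeps 96.
Round 2 (the plaintiff proposes): the defendant can get 96 next round, worth 0.45 × 96 = 43.2 now. The plaintiff offers 43.2 and keeps 100 − 43.2 = 56.8.
Round 1 (the defendant proposes): the plaintiff can get 56.8 next round, worth 0.57 × 56.8 = 32.376 now, so the defendant offers 32.376, keeping 67.624.

32.38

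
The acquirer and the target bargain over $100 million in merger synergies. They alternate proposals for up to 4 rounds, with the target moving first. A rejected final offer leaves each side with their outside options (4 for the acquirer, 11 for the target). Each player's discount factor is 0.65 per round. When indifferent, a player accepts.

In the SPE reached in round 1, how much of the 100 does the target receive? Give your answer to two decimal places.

Solve by backward induction from round 4.
Round 4 (the acquirer proposes): the target gets 11 if talks fail, so the acquirer offers 11 and keeps 89.
Round 3 (the target proposes): the acquirer can get 89 next round, worth 0.65 × 89 = 57.85 now. The target offers 57.85 and keeps 100 − 57.85 = 42.15.
Round 2 (the acquirer proposes): the target can get 42.15 next round, worth 0.65 × 42.15 = 27.3975 now. The acquirer offers 27.3975 and keeps 100 − 27.3975 = 72.6025.
Round 1 (the target proposes): the acquirer can get 72.6025 next round, worth 0.65 × 72.6025 = 47.191625 now. The target offers 47.191625 and keeps 100 − 47.191625 = 52.808375.

52.81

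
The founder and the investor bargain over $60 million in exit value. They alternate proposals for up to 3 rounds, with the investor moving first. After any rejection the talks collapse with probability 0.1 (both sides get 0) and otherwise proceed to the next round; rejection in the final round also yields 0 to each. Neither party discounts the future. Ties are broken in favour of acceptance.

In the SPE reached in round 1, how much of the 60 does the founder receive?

By backward induction:
Round 3 (the investor proposes): rejection yields 0 for the founder; the investor offers 0 and keeps 60.
Round 2 (the founder proposes): rejecting gives the investor an expected 0.9 × 60 = 54; the founder offers that and keeps 6.
Round 1 (the investor proposes): rejecting gives the founder an expected 0.9 × 6 = 5.4, so the investor offers 5.4, keeping 54.6.

5.4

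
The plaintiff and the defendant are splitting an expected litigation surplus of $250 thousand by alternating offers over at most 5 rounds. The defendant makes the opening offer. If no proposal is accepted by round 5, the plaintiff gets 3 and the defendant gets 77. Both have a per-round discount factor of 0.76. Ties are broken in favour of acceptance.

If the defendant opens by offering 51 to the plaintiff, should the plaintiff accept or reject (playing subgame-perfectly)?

Work out the plaintiff's continuation value if the offer is rejected.
Round 5 (the defendant proposes): the plaintiff gets 3 if talks fail, so the defendant offers 3 and keeps 247.
Round 4 (the plaintiff proposes): the defendant can get 247 next round, worth 0.76 × 247 = 187.72 now, so the plaintiff offers 187.72, keeping 62.28.
Round 3 (the defendant proposes): the plaintiff can get 62.28 next round, worth 0.76 × 62.28 = 47.3328 now; the defendant offers that and keeps 202.6672.
Round 2 (the plaintiff proposes): the defendant can get 202.6672 next round, worth 0.76 × 202.6672 = 154.027072 now. The plaintiff offers 154.027072 and keeps 250 − 154.027072 = 95.972928.
So by rejecting in round 1, the plaintiff gets 95.972928 next round, worth 0.76 × 95.972928 = 72.93942528 now.
Offer 51 < 72.93942528, so the plaintiff rejects.

Reject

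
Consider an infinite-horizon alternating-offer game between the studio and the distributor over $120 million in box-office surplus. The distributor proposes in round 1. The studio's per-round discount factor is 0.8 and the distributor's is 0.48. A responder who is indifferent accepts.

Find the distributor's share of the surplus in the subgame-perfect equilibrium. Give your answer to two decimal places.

38.96

When the distributor proposes, the studio accepts any offer worth at least 0.8 times what the studio would get by proposing next round; and vice versa.
This gives x = 120 − 0.8y and y = 120 − 0.48x, where x and y are each side's share when it proposes.
Hence (1 − 0.8·0.48)x = 120(1 − 0.8), i.e. 0.616·x = 24.
x ≈ 38.9610; the studio's share is 120 − x ≈ 81.0390.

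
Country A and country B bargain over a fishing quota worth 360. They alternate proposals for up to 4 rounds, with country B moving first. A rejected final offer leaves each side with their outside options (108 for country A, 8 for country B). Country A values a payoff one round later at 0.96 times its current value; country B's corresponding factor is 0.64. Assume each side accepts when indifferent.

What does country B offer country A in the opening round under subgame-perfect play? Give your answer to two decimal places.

By backward induction:
Round 4 (country A proposes): country B gets 8 if talks fail, so country A offers 8 and keeps 352.
Round 3 (country B proposes): country A can get 352 next round, worth 0.96 × 352 = 337.92 now, so country B offers 337.92, keeping 22.08.
Round 2 (country A proposes): country B can get 22.08 next round, worth 0.64 × 22.08 = 14.1312 now, so country A offers 14.1312, keeping 345.8688.
Round 1 (country B proposes): country A can get 345.8688 next round, worth 0.96 × 345.8688 = 332.034048 now. Country B offers 332.034048 and keeps 360 − 332.034048 = 27.965952.

332.03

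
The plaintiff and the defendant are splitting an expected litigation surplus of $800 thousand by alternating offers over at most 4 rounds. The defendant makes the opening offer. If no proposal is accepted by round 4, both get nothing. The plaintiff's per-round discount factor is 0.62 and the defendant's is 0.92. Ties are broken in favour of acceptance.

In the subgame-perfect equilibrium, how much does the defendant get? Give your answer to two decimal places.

477.40

By backward induction:
Round 4 (the plaintiff proposes): the defendant will accept anything ≥ 0, so the plaintiff offers 0 and keeps 800.
Round 3 (the defendant proposes): the plaintiff can get 800 next round, worth 0.62 × 800 = 496 now; the defendant offers that and keeps 304.
Round 2 (the plaintiff proposes): the defendant can get 304 next round, worth 0.92 × 304 = 279.68 now. The plaintiff offers 279.68 and keeps 800 − 279.68 = 520.32.
Round 1 (the defendant proposes): the plaintiff can get 520.32 next round, worth 0.62 × 520.32 = 322.5984 now, so the defendant offers 322.5984, keeping 477.4016.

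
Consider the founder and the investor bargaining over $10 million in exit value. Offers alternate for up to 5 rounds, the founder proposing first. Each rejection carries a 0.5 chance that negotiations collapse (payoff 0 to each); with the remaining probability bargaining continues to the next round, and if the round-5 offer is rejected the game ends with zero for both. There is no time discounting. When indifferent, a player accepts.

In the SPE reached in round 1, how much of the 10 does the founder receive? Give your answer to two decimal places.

Round 5 (the founder proposes): rejection yields 0 for the investor; the founder offers 0 and keeps 10.
Round 4 (the investor proposes): rejecting gives the founder an expected 0.5 × 10 = 5; the investor offers that and keeps 5.
Round 3 (the founder proposes): rejecting gives the investor an expected 0.5 × 5 = 2.5, so the founder offers 2.5, keeping 7.5.
Round 2 (the investor proposes): rejecting gives the founder an expected 0.5 × 7.5 = 3.75; the investor offers that and keeps 6.25.
Round 1 (the founder proposes): rejecting gives the investor an expected 0.5 × 6.25 = 3.125. The founder offers 3.125 and keeps 10 − 3.125 = 6.875.

6.88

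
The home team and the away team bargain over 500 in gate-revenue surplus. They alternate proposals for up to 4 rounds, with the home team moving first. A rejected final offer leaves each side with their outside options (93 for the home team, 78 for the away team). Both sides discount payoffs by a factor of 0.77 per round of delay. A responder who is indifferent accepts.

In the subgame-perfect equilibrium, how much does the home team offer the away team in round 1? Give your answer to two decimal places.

Round 4 (the away team proposes): the home team gets 93 if talks fail, so the away team offers 93 and keeps 407.
Round 3 (the home team proposes): the away team can get 407 next round, worth 0.77 × 407 = 313.39 now, so the home team offers 313.39, keeping 186.61.
Round 2 (the away team proposes): the home team can get 186.61 next round, worth 0.77 × 186.61 = 143.6897 now. The away team offers 143.6897 and keeps 500 − 143.6897 = 356.3103.
Round 1 (the home team proposes): the away team can get 356.3103 next round, worth 0.77 × 356.3103 = 274.358931 now, so the home team offers 274.358931, keeping 225.641069.

274.36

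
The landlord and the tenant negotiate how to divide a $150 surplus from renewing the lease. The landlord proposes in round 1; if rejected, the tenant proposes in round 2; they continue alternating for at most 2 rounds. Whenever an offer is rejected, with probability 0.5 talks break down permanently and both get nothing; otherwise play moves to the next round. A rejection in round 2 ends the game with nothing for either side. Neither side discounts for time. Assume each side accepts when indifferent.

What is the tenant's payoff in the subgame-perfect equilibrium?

By backward induction:
Round 2 (the tenant proposes): the landlord will accept anything ≥ 0, so the tenant offers 0 and keeps 150.
Round 1 (the landlord proposes): rejecting gives the tenant an expected 0.5 × 150 = 75, so the landlord offers 75, keeping 75.

75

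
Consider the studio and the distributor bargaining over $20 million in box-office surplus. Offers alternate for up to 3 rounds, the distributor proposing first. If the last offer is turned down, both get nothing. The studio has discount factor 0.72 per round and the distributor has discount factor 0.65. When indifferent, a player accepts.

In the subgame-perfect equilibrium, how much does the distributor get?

14.96

By backward induction:
Round 3 (the distributor proposes): rejection yields 0 for the studio; the distributor offers 0 and keeps 20.
Round 2 (the studio proposes): the distributor can get 20 next round, worth 0.65 × 20 = 13 now. The studio offers 13 and keeps 20 − 13 = 7.
Round 1 (the distributor proposes): the studio can get 7 next round, worth 0.72 × 7 = 5.04 now. The distributor offers 5.04 and keeps 20 − 5.04 = 14.96.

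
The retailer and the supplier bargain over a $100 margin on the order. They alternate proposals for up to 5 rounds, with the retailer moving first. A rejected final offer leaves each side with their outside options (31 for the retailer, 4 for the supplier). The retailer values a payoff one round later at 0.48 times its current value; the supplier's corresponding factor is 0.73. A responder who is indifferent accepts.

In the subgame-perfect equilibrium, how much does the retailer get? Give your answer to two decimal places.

Round 5 (the retailer proposes): the supplier gets 4 if talks fail, so the retailer offers 4 and keeps 96.
Round 4 (the supplier proposes): the retailer can get 96 next round, worth 0.48 × 96 = 46.08 now. The supplier offers 46.08 and keeps 100 − 46.08 = 53.92.
Round 3 (the retailer proposes): the supplier can get 53.92 next round, worth 0.73 × 53.92 = 39.3616 now; the retailer offers that and keeps 60.6384.
Round 2 (the supplier proposes): the retailer can get 60.6384 next round, worth 0.48 × 60.6384 = 29.106432 now; the supplier offers that and keeps 70.893568.
Round 1 (the retailer proposes): the supplier can get 70.893568 next round, worth 0.73 × 70.893568 = 51.75230464 now, so the retailer offers 51.75230464, keeping 48.24769536.

48.25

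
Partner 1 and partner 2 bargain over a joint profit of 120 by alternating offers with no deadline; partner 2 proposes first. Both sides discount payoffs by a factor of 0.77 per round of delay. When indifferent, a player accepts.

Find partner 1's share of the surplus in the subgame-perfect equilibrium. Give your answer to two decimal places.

52.20

Let x be partner 2's share when partner 2 proposes and y be partner 1's share when partner 1 proposes.
Partner 1 accepts iff offered ≥ 0.77·y, so x = 120 − 0.77y. Symmetrically y = 120 − 0.77x.
Substituting: x = 120 − 0.77(120 − 0.77x), giving x(1 − 0.77·0.77) = 120(1 − 0.77).
So x = 120 × 0.23 / 0.4071 ≈ 67.7966, and partner 1 receives 120 − x ≈ 52.2034.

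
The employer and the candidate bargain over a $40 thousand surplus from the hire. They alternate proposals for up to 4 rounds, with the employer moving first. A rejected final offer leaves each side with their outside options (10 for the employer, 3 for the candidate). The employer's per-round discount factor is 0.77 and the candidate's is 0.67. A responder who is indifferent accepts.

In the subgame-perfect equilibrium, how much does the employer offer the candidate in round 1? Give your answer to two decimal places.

Round 4 (the candidate proposes): the employer gets 10 if talks fail, so the candidate offers 10 and keeps 30.
Round 3 (the employer proposes): the candidate can get 30 next round, worth 0.67 × 30 = 20.1 now; the employer offers that and keeps 19.9.
Round 2 (the candidate proposes): the employer can get 19.9 next round, worth 0.77 × 19.9 = 15.323 now. The candidate offers 15.323 and keeps 40 − 15.323 = 24.677.
Round 1 (the employer proposes): the candidate can get 24.677 next round, worth 0.67 × 24.677 = 16.53359 now. The employer offers 16.53359 and keeps 40 − 16.53359 = 23.46641.

16.53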